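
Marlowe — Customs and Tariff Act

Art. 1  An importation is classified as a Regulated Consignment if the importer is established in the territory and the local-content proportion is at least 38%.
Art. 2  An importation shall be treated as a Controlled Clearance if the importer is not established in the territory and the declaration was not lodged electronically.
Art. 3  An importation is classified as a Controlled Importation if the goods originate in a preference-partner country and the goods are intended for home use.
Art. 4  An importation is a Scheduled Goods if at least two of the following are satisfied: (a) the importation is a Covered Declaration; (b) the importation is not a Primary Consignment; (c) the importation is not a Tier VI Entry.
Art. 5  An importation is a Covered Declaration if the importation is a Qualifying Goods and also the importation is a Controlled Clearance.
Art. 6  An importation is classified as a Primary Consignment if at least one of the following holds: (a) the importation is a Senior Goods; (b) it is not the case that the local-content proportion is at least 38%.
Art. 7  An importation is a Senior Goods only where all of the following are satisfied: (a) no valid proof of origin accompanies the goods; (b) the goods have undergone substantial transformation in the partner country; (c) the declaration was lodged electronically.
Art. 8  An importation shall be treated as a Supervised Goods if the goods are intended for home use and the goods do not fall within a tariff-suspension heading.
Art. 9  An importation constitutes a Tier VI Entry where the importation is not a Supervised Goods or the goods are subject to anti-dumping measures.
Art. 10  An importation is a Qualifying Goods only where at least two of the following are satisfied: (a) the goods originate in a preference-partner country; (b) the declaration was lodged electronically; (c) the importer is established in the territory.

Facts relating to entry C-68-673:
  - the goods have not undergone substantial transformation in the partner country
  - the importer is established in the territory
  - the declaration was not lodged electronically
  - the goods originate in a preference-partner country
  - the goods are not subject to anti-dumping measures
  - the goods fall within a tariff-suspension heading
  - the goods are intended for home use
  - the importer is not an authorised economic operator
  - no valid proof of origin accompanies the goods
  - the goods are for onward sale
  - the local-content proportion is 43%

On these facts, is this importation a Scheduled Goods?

article 10 — Qualifying Goods: the goods originate in a preference-partner country? yes; the declaration was lodged electronically? no; the importer is established in the territory? yes — 2 of 3 hold (need ≥2) → satisfied.
article 2 — Controlled Clearance: [the importer is not established in the territory? no] AND [the declaration was not lodged electronically? yes] → not satisfied.
article 5 — Covered Declaration: [Qualifying Goods (article 10)? yes] AND [Controlled Clearance (article 2)? no] → not satisfied.
article 7 — Senior Goods: [no valid proof of origin accompanies the goods? yes] AND [the goods have undergone substantial transformation in the partner country? no] AND [the declaration was lodged electronically? no] → not satisfied.
article 6 — Primary Consignment: [Senior Goods (article 7)? no] OR [local-content proportion: 43% ≥ 38%? yes, so negated condition no] → not satisfied.
article 8 — Supervised Goods: [the goods are intended for home use? yes] AND [the goods do not fall within a tariff-suspension heading? no] → not satisfied.
article 9 — Tier VI Entry: [not a Supervised Goods (article 8)? yes] OR [the goods are subject to anti-dumping measures? no] → satisfied.
article 4 — Scheduled Goods: Covered Declaration (article 5)? no; not a Primary Consignment (article 6)? yes; not a Tier VI Entry (article 9)? no — 1 of 3 hold (need ≥2) → not satisfied.

No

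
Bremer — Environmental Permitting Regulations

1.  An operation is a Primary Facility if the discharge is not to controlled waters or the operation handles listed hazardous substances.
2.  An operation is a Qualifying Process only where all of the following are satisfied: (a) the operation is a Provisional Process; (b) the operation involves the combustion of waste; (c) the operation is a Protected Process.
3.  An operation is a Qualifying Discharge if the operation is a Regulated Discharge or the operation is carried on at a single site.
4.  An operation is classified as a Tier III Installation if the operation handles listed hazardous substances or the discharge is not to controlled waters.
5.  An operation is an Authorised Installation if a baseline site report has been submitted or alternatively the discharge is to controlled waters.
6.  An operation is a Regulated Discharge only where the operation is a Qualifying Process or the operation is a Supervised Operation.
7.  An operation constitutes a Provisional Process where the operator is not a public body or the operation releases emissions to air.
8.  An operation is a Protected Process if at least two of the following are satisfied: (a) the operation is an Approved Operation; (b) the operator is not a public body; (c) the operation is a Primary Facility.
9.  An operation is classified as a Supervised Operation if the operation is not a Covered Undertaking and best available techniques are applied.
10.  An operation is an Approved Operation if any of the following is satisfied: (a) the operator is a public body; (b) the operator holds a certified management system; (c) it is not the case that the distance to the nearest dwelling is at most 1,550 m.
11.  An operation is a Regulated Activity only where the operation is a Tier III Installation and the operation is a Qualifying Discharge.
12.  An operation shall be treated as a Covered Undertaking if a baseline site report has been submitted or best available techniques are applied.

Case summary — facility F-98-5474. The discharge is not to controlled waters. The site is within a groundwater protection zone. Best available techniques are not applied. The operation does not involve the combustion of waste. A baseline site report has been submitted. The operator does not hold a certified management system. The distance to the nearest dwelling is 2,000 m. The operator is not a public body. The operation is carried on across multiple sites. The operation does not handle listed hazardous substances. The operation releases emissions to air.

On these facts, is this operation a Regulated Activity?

paragraph 4 — Tier III Installation: [the operation handles listed hazardous substances? no] OR [the discharge is not to controlled waters? yes] → satisfied.
paragraph 7 — Provisional Process: [the operator is not a public body? yes] OR [the operation releases emissions to air? yes] → satisfied.
paragraph 10 — Approved Operation: [the operator is a public body? no] OR [the operator holds a certified management system? no] OR [distance to the nearest dwelling: 2,000 m ≤ 1,550 m? no, so negated condition yes] → satisfied.
paragraph 1 — Primary Facility: [the discharge is not to controlled waters? yes] OR [the operation handles listed hazardous substances? no] → satisfied.
paragraph 8 — Protected Process: Approved Operation (paragraph 10)? yes; the operator is not a public body? yes; Primary Facility (paragraph 1)? yes — 3 of 3 hold (need ≥2) → satisfied.
paragraph 2 — Qualifying Process: [Provisional Process (paragraph 7)? yes] AND [the operation involves the combustion of waste? no] AND [Protected Process (paragraph 8)? yes] → not satisfied.
paragraph 12 — Covered Undertaking: [a baseline site report has been submitted? yes] OR [best available techniques are applied? no] → satisfied.
paragraph 9 — Supervised Operation: [not a Covered Undertaking (paragraph 12)? no] AND [best available techniques are applied? no] → not satisfied.
paragraph 6 — Regulated Discharge: [Qualifying Process (paragraph 2)? no] OR [Supervised Operation (paragraph 9)? no] → not satisfied.
paragraph 3 — Qualifying Discharge: [Regulated Discharge (paragraph 6)? no] OR [the operation is carried on at a single site? no] → not satisfied.
paragraph 11 — Regulated Activity: [Tier III Installation (paragraph 4)? yes] AND [Qualifying Discharge (paragraph 3)? no] → not satisfied.

No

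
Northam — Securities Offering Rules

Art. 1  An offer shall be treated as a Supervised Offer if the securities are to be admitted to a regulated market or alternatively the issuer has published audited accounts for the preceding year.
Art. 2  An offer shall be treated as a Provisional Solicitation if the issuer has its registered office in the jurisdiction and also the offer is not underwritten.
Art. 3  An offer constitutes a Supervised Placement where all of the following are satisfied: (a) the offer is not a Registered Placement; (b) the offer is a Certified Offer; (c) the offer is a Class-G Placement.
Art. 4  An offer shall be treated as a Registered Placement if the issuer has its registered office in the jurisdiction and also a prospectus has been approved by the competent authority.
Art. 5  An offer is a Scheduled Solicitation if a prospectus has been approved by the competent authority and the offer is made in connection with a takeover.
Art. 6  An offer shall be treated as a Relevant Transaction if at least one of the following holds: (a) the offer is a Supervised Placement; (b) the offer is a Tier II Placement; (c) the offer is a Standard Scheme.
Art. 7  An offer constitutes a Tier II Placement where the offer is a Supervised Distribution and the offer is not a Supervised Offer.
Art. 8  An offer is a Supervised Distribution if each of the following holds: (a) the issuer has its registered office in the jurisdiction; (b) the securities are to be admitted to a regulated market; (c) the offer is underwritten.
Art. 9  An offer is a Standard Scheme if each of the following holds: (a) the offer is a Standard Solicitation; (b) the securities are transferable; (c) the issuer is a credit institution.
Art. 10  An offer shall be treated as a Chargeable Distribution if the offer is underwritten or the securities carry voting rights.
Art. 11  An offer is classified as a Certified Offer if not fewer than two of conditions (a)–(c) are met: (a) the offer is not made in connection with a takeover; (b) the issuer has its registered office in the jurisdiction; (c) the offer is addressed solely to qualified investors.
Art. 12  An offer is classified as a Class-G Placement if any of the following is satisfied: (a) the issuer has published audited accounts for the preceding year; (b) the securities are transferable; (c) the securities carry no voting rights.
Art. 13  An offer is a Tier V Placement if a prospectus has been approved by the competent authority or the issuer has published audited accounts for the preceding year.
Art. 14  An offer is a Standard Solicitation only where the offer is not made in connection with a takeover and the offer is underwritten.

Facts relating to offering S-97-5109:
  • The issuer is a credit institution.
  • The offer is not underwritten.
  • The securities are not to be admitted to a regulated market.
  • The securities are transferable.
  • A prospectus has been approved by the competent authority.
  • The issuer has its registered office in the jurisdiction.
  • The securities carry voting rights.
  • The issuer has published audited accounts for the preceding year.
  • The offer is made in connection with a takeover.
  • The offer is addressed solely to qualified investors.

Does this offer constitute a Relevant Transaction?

No

article 4 — Registered Placement: [the issuer has its registered office in the jurisdiction? yes] AND [a prospectus has been approved by the competent authority? yes] → satisfied.
article 11 — Certified Offer: the offer is not made in connection with a takeover? no; the issuer has its registered office in the jurisdiction? yes; the offer is addressed solely to qualified investors? yes — 2 of 3 hold (need ≥2) → satisfied.
article 12 — Class-G Placement: [the issuer has published audited accounts for the preceding year? yes] OR [the securities are transferable? yes] OR [the securities carry no voting rights? no] → satisfied.
article 3 — Supervised Placement: [not a Registered Placement (article 4)? no] AND [Certified Offer (article 11)? yes] AND [Class-G Placement (article 12)? yes] → not satisfied.
article 8 — Supervised Distribution: [the issuer has its registered office in the jurisdiction? yes] AND [the securities are to be admitted to a regulated market? no] AND [the offer is underwritten? no] → not satisfied.
article 1 — Supervised Offer: [the securities are to be admitted to a regulated market? no] OR [the issuer has published audited accounts for the preceding year? yes] → satisfied.
article 7 — Tier II Placement: [Supervised Distribution (article 8)? no] AND [not a Supervised Offer (article 1)? no] → not satisfied.
article 14 — Standard Solicitation: [the offer is not made in connection with a takeover? no] AND [the offer is underwritten? no] → not satisfied.
article 9 — Standard Scheme: [Standard Solicitation (article 14)? no] AND [the securities are transferable? yes] AND [the issuer is a credit institution? yes] → not satisfied.
article 6 — Relevant Transaction: [Supervised Placement (article 3)? no] OR [Tier II Placement (article 7)? no] OR [Standard Scheme (article 9)? no] → not satisfied.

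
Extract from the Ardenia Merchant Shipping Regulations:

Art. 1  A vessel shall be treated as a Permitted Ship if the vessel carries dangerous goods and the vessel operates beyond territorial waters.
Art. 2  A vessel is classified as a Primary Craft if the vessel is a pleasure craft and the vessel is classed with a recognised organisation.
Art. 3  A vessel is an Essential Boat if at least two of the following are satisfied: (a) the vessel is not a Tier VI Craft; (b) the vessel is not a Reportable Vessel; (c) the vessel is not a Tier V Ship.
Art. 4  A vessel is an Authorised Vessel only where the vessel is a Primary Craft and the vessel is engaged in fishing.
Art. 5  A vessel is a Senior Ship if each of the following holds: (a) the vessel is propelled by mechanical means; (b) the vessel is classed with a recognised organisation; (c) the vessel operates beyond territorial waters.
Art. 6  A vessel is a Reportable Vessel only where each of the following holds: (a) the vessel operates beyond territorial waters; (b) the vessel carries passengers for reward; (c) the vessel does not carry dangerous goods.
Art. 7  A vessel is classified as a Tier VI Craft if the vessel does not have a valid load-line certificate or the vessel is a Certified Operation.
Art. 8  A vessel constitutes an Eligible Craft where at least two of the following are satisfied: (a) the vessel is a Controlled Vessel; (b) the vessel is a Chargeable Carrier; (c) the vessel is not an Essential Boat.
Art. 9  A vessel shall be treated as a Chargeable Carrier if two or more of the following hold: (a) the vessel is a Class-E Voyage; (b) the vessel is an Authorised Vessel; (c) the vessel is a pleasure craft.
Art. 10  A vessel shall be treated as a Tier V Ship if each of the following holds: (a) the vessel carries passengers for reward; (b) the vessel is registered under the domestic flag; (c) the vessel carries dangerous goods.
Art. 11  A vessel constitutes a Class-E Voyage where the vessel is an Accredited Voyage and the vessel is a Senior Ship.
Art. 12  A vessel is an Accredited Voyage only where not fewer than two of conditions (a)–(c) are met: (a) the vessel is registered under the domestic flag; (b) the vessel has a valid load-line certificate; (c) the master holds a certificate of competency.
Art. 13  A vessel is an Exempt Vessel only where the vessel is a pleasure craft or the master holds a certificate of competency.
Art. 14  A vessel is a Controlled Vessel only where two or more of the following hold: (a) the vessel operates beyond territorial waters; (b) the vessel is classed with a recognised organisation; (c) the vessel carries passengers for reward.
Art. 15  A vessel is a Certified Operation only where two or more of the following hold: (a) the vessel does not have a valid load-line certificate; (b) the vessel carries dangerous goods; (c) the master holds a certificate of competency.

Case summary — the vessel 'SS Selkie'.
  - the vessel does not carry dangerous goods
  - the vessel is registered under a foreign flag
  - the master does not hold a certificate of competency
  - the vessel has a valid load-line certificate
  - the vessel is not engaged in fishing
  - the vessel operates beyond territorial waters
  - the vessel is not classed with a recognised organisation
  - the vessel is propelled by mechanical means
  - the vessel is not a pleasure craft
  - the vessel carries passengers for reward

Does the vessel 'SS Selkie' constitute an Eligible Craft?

No

article 14 — Controlled Vessel: the vessel operates beyond territorial waters? yes; the vessel is classed with a recognised organisation? no; the vessel carries passengers for reward? yes — 2 of 3 hold (need ≥2) → satisfied.
article 12 — Accredited Voyage: the vessel is registered under the domestic flag? no; the vessel has a valid load-line certificate? yes; the master holds a certificate of competency? no — 1 of 3 hold (need ≥2) → not satisfied.
article 5 — Senior Ship: [the vessel is propelled by mechanical means? yes] AND [the vessel is classed with a recognised organisation? no] AND [the vessel operates beyond territorial waters? yes] → not satisfied.
article 11 — Class-E Voyage: [Accredited Voyage (article 12)? no] AND [Senior Ship (article 5)? no] → not satisfied.
article 2 — Primary Craft: [the vessel is a pleasure craft? no] AND [the vessel is classed with a recognised organisation? no] → not satisfied.
article 4 — Authorised Vessel: [Primary Craft (article 2)? no] AND [the vessel is engaged in fishing? no] → not satisfied.
article 9 — Chargeable Carrier: Class-E Voyage (article 11)? no; Authorised Vessel (article 4)? no; the vessel is a pleasure craft? no — 0 of 3 hold (need ≥2) → not satisfied.
article 15 — Certified Operation: the vessel does not have a valid load-line certificate? no; the vessel carries dangerous goods? no; the master holds a certificate of competency? no — 0 of 3 hold (need ≥2) → not satisfied.
article 7 — Tier VI Craft: [the vessel does not have a valid load-line certificate? no] OR [Certified Operation (article 15)? no] → not satisfied.
article 6 — Reportable Vessel: [the vessel operates beyond territorial waters? yes] AND [the vessel carries passengers for reward? yes] AND [the vessel does not carry dangerous goods? yes] → satisfied.
article 10 — Tier V Ship: [the vessel carries passengers for reward? yes] AND [the vessel is registered under the domestic flag? no] AND [the vessel carries dangerous goods? no] → not satisfied.
article 3 — Essential Boat: not a Tier VI Craft (article 7)? yes; not a Reportable Vessel (article 6)? no; not a Tier V Ship (article 10)? yes — 2 of 3 hold (need ≥2) → satisfied.
article 8 — Eligible Craft: Controlled Vessel (article 14)? yes; Chargeable Carrier (article 9)? no; not an Essential Boat (article 3)? no — 1 of 3 hold (need ≥2) → not satisfied.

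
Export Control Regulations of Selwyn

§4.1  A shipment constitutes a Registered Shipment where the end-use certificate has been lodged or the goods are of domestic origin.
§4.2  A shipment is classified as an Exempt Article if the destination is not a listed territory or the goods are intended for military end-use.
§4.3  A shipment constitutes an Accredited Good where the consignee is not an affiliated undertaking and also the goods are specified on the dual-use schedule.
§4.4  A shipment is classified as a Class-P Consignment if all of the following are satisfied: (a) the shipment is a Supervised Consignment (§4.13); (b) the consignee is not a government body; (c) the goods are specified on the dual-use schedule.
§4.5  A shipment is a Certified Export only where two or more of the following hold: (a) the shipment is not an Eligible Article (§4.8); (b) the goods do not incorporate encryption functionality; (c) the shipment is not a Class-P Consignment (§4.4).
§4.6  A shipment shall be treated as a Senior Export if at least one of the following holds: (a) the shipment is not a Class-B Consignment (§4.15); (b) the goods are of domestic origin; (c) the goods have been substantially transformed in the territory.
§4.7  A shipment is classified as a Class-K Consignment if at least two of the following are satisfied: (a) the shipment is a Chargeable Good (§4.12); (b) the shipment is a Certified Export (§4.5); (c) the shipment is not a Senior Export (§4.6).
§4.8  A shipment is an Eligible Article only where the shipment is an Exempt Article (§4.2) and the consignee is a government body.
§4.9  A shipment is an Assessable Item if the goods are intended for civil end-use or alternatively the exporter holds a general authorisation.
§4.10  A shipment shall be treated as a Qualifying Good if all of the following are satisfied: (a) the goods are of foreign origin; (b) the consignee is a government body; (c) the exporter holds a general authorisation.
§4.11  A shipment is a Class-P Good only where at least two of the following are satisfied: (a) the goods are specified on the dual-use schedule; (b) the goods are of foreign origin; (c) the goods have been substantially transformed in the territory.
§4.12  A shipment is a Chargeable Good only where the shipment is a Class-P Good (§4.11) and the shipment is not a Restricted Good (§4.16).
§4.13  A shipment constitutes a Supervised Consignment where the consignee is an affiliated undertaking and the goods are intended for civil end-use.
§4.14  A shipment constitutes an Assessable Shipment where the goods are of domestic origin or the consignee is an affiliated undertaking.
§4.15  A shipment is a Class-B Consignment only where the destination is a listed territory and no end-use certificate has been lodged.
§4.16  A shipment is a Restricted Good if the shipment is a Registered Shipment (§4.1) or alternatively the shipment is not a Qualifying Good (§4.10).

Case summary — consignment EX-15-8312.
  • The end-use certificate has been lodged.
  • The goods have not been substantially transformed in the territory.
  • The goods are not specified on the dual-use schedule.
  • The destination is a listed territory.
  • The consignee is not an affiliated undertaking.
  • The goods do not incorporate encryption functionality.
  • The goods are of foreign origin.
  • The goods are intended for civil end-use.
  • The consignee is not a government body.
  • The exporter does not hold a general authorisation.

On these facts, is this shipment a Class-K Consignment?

§4.11 — Class-P Good: the goods are specified on the dual-use schedule? no; the goods are of foreign origin? yes; the goods have been substantially transformed in the territory? no — 1 of 3 hold (need ≥2) → not satisfied.
§4.1 — Registered Shipment: [the end-use certificate has been lodged? yes] OR [the goods are of domestic origin? no] → satisfied.
§4.10 — Qualifying Good: [the goods are of foreign origin? yes] AND [the consignee is a government body? no] AND [the exporter holds a general authorisation? no] → not satisfied.
§4.16 — Restricted Good: [Registered Shipment (§4.1)? yes] OR [not a Qualifying Good (§4.10)? yes] → satisfied.
§4.12 — Chargeable Good: [Class-P Good (§4.11)? no] AND [not a Restricted Good (§4.16)? no] → not satisfied.
§4.2 — Exempt Article: [the destination is not a listed territory? no] OR [the goods are intended for military end-use? no] → not satisfied.
§4.8 — Eligible Article: [Exempt Article (§4.2)? no] AND [the consignee is a government body? no] → not satisfied.
§4.13 — Supervised Consignment: [the consignee is an affiliated undertaking? no] AND [the goods are intended for civil end-use? yes] → not satisfied.
§4.4 — Class-P Consignment: [Supervised Consignment (§4.13)? no] AND [the consignee is not a government body? yes] AND [the goods are specified on the dual-use schedule? no] → not satisfied.
§4.5 — Certified Export: not an Eligible Article (§4.8)? yes; the goods do not incorporate encryption functionality? yes; not a Class-P Consignment (§4.4)? yes — 3 of 3 hold (need ≥2) → satisfied.
§4.15 — Class-B Consignment: [the destination is a listed territory? yes] AND [no end-use certificate has been lodged? no] → not satisfied.
§4.6 — Senior Export: [not a Class-B Consignment (§4.15)? yes] OR [the goods are of domestic origin? no] OR [the goods have been substantially transformed in the territory? no] → satisfied.
§4.7 — Class-K Consignment: Chargeable Good (§4.12)? no; Certified Export (§4.5)? yes; not a Senior Export (§4.6)? no — 1 of 3 hold (need ≥2) → not satisfied.

No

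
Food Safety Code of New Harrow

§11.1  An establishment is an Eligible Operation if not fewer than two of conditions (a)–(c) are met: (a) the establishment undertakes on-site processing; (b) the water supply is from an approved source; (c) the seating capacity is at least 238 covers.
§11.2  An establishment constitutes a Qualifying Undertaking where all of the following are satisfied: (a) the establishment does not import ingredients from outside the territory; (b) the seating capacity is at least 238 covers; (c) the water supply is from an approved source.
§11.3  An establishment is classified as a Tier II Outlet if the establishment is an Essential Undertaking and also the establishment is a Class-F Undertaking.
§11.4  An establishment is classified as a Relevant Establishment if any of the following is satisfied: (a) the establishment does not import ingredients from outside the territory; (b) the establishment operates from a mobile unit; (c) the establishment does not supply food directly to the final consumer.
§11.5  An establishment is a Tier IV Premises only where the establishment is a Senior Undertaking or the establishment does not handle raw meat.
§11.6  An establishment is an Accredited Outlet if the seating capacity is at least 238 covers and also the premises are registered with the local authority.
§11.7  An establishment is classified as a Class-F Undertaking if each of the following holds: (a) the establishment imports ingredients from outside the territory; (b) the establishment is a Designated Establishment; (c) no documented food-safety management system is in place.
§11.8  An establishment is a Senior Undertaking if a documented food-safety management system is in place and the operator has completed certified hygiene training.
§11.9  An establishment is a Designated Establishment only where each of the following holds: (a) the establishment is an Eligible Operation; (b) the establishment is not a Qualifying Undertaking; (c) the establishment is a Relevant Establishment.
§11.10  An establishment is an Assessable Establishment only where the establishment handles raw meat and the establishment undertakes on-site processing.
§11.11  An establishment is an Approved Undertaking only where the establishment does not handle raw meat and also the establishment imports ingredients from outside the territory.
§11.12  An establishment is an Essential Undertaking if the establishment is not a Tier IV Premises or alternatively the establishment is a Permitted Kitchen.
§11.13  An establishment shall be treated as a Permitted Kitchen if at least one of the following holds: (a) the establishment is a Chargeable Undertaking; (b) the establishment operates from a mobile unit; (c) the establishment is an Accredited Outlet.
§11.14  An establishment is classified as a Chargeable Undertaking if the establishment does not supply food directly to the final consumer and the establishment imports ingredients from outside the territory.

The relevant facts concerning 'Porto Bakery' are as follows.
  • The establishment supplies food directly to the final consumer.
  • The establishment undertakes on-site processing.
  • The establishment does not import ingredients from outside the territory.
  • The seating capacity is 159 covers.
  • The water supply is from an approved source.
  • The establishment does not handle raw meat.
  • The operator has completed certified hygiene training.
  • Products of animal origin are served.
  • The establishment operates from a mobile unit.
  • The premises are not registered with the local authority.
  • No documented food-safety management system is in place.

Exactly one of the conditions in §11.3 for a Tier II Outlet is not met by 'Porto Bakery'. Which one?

§11.8 — Senior Undertaking: [a documented food-safety management system is in place? no] AND [the operator has completed certified hygiene training? yes] → not satisfied.
§11.5 — Tier IV Premises: [Senior Undertaking (§11.8)? no] OR [the establishment does not handle raw meat? yes] → satisfied.
§11.14 — Chargeable Undertaking: [the establishment does not supply food directly to the final consumer? no] AND [the establishment imports ingredients from outside the territory? no] → not satisfied.
§11.6 — Accredited Outlet: [seating capacity: 159 covers ≥ 238 covers? no] AND [the premises are registered with the local authority? no] → not satisfied.
§11.13 — Permitted Kitchen: [Chargeable Undertaking (§11.14)? no] OR [the establishment operates from a mobile unit? yes] OR [Accredited Outlet (§11.6)? no] → satisfied.
§11.12 — Essential Undertaking: [not a Tier IV Premises (§11.5)? no] OR [Permitted Kitchen (§11.13)? yes] → satisfied.
§11.1 — Eligible Operation: the establishment undertakes on-site processing? yes; the water supply is from an approved source? yes; seating capacity: 159 covers ≥ 238 covers? no — 2 of 3 hold (need ≥2) → satisfied.
§11.2 — Qualifying Undertaking: [the establishment does not import ingredients from outside the territory? yes] AND [seating capacity: 159 covers ≥ 238 covers? no] AND [the water supply is from an approved source? yes] → not satisfied.
§11.4 — Relevant Establishment: [the establishment does not import ingredients from outside the territory? yes] OR [the establishment operates from a mobile unit? yes] OR [the establishment does not supply food directly to the final consumer? no] → satisfied.
§11.9 — Designated Establishment: [Eligible Operation (§11.1)? yes] AND [not a Qualifying Undertaking (§11.2)? yes] AND [Relevant Establishment (§11.4)? yes] → satisfied.
§11.7 — Class-F Undertaking: [the establishment imports ingredients from outside the territory? no] AND [Designated Establishment (§11.9)? yes] AND [no documented food-safety management system is in place? yes] → not satisfied.
§11.3 — Tier II Outlet: [Essential Undertaking (§11.12)? yes] AND [Class-F Undertaking (§11.7)? no] → not satisfied.

Class-F Undertaking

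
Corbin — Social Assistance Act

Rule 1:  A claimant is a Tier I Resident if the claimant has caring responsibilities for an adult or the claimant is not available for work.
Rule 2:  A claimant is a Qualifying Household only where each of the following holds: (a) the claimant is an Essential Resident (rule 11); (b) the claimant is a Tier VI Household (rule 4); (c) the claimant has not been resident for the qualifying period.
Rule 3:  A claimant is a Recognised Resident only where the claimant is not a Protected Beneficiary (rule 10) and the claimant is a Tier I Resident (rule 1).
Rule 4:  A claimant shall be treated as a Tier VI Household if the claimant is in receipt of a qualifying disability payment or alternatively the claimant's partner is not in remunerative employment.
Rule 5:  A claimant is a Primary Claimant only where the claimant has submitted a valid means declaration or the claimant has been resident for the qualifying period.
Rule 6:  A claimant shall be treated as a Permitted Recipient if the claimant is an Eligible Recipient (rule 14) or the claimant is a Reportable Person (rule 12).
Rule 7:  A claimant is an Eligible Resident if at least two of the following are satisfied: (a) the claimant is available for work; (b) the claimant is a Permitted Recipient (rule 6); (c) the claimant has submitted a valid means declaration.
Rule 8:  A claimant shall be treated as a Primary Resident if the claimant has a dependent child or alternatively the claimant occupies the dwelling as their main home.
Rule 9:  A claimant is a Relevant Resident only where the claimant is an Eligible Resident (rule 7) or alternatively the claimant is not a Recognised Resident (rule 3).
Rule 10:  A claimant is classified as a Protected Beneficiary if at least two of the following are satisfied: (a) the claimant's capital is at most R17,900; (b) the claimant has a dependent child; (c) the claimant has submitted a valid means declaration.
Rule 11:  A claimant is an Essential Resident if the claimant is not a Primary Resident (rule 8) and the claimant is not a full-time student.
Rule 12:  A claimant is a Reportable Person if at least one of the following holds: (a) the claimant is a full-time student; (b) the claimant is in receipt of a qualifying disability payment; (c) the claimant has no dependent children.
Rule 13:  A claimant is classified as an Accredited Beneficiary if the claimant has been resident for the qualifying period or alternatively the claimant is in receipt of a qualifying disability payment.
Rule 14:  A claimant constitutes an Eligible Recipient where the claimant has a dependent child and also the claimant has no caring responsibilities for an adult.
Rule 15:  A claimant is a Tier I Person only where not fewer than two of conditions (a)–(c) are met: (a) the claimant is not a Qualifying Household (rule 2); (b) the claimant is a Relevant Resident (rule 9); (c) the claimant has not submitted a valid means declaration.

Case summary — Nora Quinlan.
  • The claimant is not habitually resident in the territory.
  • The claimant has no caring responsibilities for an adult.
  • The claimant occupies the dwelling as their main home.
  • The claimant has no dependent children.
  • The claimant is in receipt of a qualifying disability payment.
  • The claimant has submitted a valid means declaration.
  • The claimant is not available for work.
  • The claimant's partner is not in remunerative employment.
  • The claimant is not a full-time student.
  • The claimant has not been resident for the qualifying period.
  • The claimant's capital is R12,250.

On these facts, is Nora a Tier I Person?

Yes

rule 8 — Primary Resident: [the claimant has a dependent child? no] OR [the claimant occupies the dwelling as their main home? yes] → satisfied.
rule 11 — Essential Resident: [not a Primary Resident (rule 8)? no] AND [the claimant is not a full-time student? yes] → not satisfied.
rule 4 — Tier VI Household: [the claimant is in receipt of a qualifying disability payment? yes] OR [the claimant's partner is not in remunerative employment? yes] → satisfied.
rule 2 — Qualifying Household: [Essential Resident (rule 11)? no] AND [Tier VI Household (rule 4)? yes] AND [the claimant has not been resident for the qualifying period? yes] → not satisfied.
rule 14 — Eligible Recipient: [the claimant has a dependent child? no] AND [the claimant has no caring responsibilities for an adult? yes] → not satisfied.
rule 12 — Reportable Person: [the claimant is a full-time student? no] OR [the claimant is in receipt of a qualifying disability payment? yes] OR [the claimant has no dependent children? yes] → satisfied.
rule 6 — Permitted Recipient: [Eligible Recipient (rule 14)? no] OR [Reportable Person (rule 12)? yes] → satisfied.
rule 7 — Eligible Resident: the claimant is available for work? no; Permitted Recipient (rule 6)? yes; the claimant has submitted a valid means declaration? yes — 2 of 3 hold (need ≥2) → satisfied.
rule 10 — Protected Beneficiary: claimant's capital: R12,250 ≤ R17,900? yes; the claimant has a dependent child? no; the claimant has submitted a valid means declaration? yes — 2 of 3 hold (need ≥2) → satisfied.
rule 1 — Tier I Resident: [the claimant has caring responsibilities for an adult? no] OR [the claimant is not available for work? yes] → satisfied.
rule 3 — Recognised Resident: [not a Protected Beneficiary (rule 10)? no] AND [Tier I Resident (rule 1)? yes] → not satisfied.
rule 9 — Relevant Resident: [Eligible Resident (rule 7)? yes] OR [not a Recognised Resident (rule 3)? yes] → satisfied.
rule 15 — Tier I Person: not a Qualifying Household (rule 2)? yes; Relevant Resident (rule 9)? yes; the claimant has not submitted a valid means declaration? no — 2 of 3 hold (need ≥2) → satisfied.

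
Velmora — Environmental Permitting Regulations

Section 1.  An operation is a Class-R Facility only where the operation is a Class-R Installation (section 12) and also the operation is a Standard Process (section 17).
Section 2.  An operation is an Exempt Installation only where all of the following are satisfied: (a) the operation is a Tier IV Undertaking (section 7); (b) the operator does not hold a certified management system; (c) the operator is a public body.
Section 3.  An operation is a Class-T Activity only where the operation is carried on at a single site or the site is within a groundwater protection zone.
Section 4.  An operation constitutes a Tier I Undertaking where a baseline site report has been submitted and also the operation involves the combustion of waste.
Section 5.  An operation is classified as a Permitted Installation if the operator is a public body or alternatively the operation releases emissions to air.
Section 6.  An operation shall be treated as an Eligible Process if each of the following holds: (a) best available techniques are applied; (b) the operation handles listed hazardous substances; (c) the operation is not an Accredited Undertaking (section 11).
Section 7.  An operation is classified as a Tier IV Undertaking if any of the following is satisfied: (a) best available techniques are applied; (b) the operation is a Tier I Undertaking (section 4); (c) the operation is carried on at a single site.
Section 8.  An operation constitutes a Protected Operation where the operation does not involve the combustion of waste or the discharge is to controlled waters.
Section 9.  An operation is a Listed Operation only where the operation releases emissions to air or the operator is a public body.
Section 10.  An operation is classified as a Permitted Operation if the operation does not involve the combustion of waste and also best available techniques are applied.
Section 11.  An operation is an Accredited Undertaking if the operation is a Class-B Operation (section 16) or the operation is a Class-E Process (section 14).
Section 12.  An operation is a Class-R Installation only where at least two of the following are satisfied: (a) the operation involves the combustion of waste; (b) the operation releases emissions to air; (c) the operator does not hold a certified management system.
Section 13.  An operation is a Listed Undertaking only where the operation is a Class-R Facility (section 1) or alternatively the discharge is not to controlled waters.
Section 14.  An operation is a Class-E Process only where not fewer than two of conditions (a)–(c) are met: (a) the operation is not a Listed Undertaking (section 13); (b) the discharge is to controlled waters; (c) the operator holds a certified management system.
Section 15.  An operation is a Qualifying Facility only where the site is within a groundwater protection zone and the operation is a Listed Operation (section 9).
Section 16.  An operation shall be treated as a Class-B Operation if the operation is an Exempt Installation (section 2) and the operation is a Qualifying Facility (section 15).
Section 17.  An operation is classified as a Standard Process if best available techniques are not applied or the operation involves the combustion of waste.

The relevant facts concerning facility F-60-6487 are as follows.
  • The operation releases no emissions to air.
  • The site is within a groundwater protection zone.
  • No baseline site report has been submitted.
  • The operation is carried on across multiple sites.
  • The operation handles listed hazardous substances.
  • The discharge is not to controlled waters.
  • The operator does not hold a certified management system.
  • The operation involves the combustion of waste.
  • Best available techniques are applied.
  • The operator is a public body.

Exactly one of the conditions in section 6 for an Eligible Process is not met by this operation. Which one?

Under section 4: a baseline site report has been submitted? no; and the operation involves the combustion of waste? yes. So the operation is not a Tier I Undertaking.
Under section 7: best available techniques are applied? yes; or Tier I Undertaking (section 4)? no; or the operation is carried on at a single site? no. So the operation is a Tier IV Undertaking.
Under section 2: Tier IV Undertaking (section 7)? yes; and the operator does not hold a certified management system? yes; and the operator is a public body? yes. So the operation is an Exempt Installation.
Under section 9: the operation releases emissions to air? no; or the operator is a public body? yes. So the operation is a Listed Operation.
Under section 15: the site is within a groundwater protection zone? yes; and Listed Operation (section 9)? yes. So the operation is a Qualifying Facility.
Under section 16: Exempt Installation (section 2)? yes; and Qualifying Facility (section 15)? yes. So the operation is a Class-B Operation.
Under section 12: the operation involves the combustion of waste? yes; the operation releases emissions to air? no; the operator does not hold a certified management system? yes — 2 of 3 hold (need ≥2) → satisfied.
Under section 17: best available techniques are not applied? no; or the operation involves the combustion of waste? yes. So the operation is a Standard Process.
Under section 1: Class-R Installation (section 12)? yes; and Standard Process (section 17)? yes. So the operation is a Class-R Facility.
Under section 13: Class-R Facility (section 1)? yes; or the discharge is not to controlled waters? yes. So the operation is a Listed Undertaking.
Under section 14: not a Listed Undertaking (section 13)? no; the discharge is to controlled waters? no; the operator holds a certified management system? no — 0 of 3 hold (need ≥2) → not satisfied.
Under section 11: Class-B Operation (section 16)? yes; or Class-E Process (section 14)? no. So the operation is an Accredited Undertaking.
Under section 6: best available techniques are applied? yes; and the operation handles listed hazardous substances? yes; and not an Accredited Undertaking (section 11)? no. So the operation is not an Eligible Process.

Accredited Undertaking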